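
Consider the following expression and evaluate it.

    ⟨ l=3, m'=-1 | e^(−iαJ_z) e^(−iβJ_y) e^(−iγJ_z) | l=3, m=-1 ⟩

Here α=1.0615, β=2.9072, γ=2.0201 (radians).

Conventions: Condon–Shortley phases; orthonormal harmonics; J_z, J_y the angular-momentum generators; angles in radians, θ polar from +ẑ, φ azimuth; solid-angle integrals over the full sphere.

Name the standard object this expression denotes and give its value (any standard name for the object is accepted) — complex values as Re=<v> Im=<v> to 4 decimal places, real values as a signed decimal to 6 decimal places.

This is a Wigner D-matrix element — the rotation-matrix element ⟨l m'| R(α,β,γ) |l m⟩ in the angular-momentum basis.
First d^3_{-1,-1}(β=2.9072), then the phase factors e^{-i(-1)α} and e^{-i(-1)γ}:
With c≡cos(β/2)=0.116928 and s≡sin(β/2)=0.993140, N=[2·24·2·24]^{1/2}=48.000000
Admissible k: 0..2 (factorial args all ≥0)
  k=0: (−1)^0·48.0000/(48)·0.1169^6·0.9931^0 = +0.000003
  k=1: (−1)^1·48.0000/(6)·0.1169^4·0.9931^2 = -0.001475
  k=2: (−1)^2·48.0000/(8)·0.1169^2·0.9931^4 = +0.079805
d^3_{-1,-1}(2.9072) = +0.000003 -0.001475 +0.079805 = +0.078333
Attach z-rotation phases: D = e^{-i(-1)(1.0615)}·(+0.078333)·e^{-i(-1)(2.0201)} = -0.078192+0.004697i

Wigner D-matrix element, Re=-0.0782 Im=0.0047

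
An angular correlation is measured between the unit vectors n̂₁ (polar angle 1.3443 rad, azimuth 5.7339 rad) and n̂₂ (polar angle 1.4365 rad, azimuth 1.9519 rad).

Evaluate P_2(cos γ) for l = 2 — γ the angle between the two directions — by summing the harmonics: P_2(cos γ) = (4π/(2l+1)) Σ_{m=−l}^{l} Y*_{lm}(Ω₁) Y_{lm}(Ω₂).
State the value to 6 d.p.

Addition theorem: P_2(cos γ) = (4π/5) Σ_m Y*_{lm}(Ω₁) Y_{lm}(Ω₂), m = −2…2:
  m=-2: Y*=+0.166844-0.326652i  Y=-0.274389+0.261948i  product +0.039786+0.133334i
  m=-1: Y*=+0.144188-0.088260i  Y=-0.038127-0.095153i  product -0.013896-0.010355i
  m=+0: Y*=-0.267677-0.000000i  Y=-0.298429+0.000000i  product +0.079883+0.000000i
  m=+1: Y*=-0.144188-0.088260i  Y=+0.038127-0.095153i  product -0.013896+0.010355i
  m=+2: Y*=+0.166844+0.326652i  Y=-0.274389-0.261948i  product +0.039786-0.133334i
Σ over m = +0.131663+0.000000i; ×(4π/5) → +0.330905+0.000000i. Real part: 0.330905

0.330905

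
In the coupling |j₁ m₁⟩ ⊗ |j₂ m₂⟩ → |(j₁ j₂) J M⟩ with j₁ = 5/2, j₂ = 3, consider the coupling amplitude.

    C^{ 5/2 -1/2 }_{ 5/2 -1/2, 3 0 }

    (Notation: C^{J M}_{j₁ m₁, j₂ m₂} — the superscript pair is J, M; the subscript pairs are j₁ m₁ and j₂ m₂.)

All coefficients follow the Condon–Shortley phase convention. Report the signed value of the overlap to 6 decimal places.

+0.276026

j₁+j₂−J=3  J+j₁−j₂=2  J−j₁+j₂=3  j₁+j₂+J+1=9
(j₁±m₁, j₂±m₂, J±M) = (2,3,3,3,2,3)
P² = 216/35
sum k=1..3:
  [1] −1/8 = -1/8
  [2] +1/4 = 1/4
  [3] −1/72 = -1/72
S = 1/9
C² = P²·S² = 8/105 ; C = +0.276026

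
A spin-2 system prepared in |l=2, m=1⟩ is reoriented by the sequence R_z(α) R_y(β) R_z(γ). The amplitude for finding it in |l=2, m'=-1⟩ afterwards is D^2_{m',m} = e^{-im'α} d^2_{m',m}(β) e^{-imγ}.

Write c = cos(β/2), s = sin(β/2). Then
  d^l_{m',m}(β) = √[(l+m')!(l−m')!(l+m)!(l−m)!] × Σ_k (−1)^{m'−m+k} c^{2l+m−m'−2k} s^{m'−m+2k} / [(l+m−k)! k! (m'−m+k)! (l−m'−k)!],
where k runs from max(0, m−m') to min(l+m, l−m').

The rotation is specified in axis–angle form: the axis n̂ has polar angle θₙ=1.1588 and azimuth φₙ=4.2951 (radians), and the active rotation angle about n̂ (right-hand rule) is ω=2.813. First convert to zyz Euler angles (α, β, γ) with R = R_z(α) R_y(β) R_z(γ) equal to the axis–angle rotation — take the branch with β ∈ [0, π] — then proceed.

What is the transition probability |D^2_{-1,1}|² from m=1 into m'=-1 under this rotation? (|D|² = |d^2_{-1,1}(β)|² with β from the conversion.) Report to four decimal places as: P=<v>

Axis–angle → zyz. n̂ = (sinθₙcosφₙ, sinθₙsinφₙ, cosθₙ) = (-0.371371, -0.837694, +0.400439), ω = 2.8130.
R = I cosω + sinω [n̂]ₓ + (1−cosω) n̂n̂ᵀ gives
  R = [-0.678044, +0.476320, -0.559800; +0.734772, +0.419422, -0.533099; -0.019133, -0.772790, -0.634373]
β = atan2(√(R₁₃²+R₂₃²), R₃₃) = 2.257994; α = atan2(R₂₃, R₁₃) mod 2π = 3.902564; γ = atan2(R₃₂, −R₃₁) mod 2π = 4.737142
First d^2_{-1,1}(β=2.2580), then the phase factors e^{-i(-1)α} and e^{-i(1)γ}:
With c≡cos(β/2)=0.427567 and s≡sin(β/2)=0.903984, N=[1·6·6·1]^{1/2}=6.000000
k: max(0,(1)−(-1))=2 … min(2+(1),2−(-1))=3
  k=2: (−1)^0·6.0000/(2)·0.4276^2·0.9040^2 = +0.448178
  k=3: (−1)^1·6.0000/(6)·0.4276^0·0.9040^4 = -0.667794
d^2_{-1,1}(2.2580) = +0.448178 -0.667794 = -0.219616
|D^2_{-1,1}|² = |d^2_{-1,1}(β)|² = (-0.219616)² = 0.048231 (the z-rotation phases have unit modulus)

P=0.0482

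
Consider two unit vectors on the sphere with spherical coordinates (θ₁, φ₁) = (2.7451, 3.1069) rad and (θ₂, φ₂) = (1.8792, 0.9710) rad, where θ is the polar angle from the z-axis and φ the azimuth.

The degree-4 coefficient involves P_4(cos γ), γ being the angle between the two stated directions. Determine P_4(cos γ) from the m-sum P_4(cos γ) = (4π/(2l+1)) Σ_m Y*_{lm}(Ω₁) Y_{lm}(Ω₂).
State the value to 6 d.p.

0.349409

Summing Y*_{l m}(θ₁,φ₁)·Y_{l m}(θ₂,φ₂) over m ∈ [−4, 4]; prefactor 4π/(2·4+1) = 1.396263:
  m=-4: (+0.009748-0.001362i) × (-0.268759+0.246590i) = -0.002284+0.002770i  (running Σ = -0.002284+0.002770i)
  m=-3: (+0.066138-0.006908i) × (+0.320102+0.074475i) = +0.021685+0.002714i  (running Σ = +0.019401+0.005484i)
  m=-2: (+0.246664-0.017142i) × (+0.039114+0.100486i) = +0.011371+0.024116i  (running Σ = +0.030772+0.029600i)
  m=-1: (+0.497867-0.017279i) × (+0.181890-0.265985i) = +0.085961-0.135568i  (running Σ = +0.116733-0.105968i)
  m=0: (+0.297566-0.000000i) × (+0.056389+0.000000i) = +0.016780+0.000000i  (running Σ = +0.133512-0.105968i)
  m=1: (-0.497867-0.017279i) × (-0.181890-0.265985i) = +0.085961+0.135568i  (running Σ = +0.219474+0.029600i)
  m=2: (+0.246664+0.017142i) × (+0.039114-0.100486i) = +0.011371-0.024116i  (running Σ = +0.230844+0.005484i)
  m=3: (-0.066138-0.006908i) × (-0.320102+0.074475i) = +0.021685-0.002714i  (running Σ = +0.252530+0.002770i)
  m=4: (+0.009748+0.001362i) × (-0.268759-0.246590i) = -0.002284-0.002770i  (running Σ = +0.250245+0.000000i)
Σ over m = +0.250245+0.000000i; ×(4π/9) → +0.349409+0.000000i. Real part: 0.349409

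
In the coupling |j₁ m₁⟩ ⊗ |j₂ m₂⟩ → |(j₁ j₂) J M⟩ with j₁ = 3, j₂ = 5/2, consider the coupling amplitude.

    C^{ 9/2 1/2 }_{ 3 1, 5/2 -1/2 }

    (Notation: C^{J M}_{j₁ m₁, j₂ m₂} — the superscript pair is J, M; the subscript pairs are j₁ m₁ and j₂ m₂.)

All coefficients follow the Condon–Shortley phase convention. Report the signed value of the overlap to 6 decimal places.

+0.480500

√[10·1!5!4!/11! · 4!2!2!3!5!4!] = √(92160/77)
  +(−1)^0/∏(0,1,2,2,3,2)! = 1/48  (running 1/48)
  +(−1)^1/∏(1,0,1,1,4,3)! = -1/144  (running 1/72)
⟨..|..⟩ = √(92160/77)·(1/72) = +0.480500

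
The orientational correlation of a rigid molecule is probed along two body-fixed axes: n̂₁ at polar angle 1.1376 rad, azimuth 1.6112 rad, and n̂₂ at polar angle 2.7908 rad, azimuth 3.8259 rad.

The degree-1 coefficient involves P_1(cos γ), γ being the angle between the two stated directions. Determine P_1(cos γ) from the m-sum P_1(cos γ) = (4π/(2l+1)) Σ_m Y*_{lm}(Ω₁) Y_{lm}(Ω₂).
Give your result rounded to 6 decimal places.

Summing Y*_{l m}(θ₁,φ₁)·Y_{l m}(θ₂,φ₂) over m ∈ [−1, 1]; prefactor 4π/(2·1+1) = 4.188790:
  term(m=-1) = -0.02235 - 0.02978j   from Y*(Ω₁)=-0.01267 + 0.31332j, Y(Ω₂)=-0.09200 + 0.07505j
  term(m=+0) = -0.09411 + 0.00000j   from Y*(Ω₁)=0.20510 + 0.00000j, Y(Ω₂)=-0.45885 + 0.00000j
  term(m=+1) = -0.02235 + 0.02978j   from Y*(Ω₁)=0.01267 + 0.31332j, Y(Ω₂)=0.09200 + 0.07505j
Σ over m = -0.13881 + 0.00000j; ×(4π/3) → -0.58145 + 0.00000j. Real part: -0.581450

-0.581450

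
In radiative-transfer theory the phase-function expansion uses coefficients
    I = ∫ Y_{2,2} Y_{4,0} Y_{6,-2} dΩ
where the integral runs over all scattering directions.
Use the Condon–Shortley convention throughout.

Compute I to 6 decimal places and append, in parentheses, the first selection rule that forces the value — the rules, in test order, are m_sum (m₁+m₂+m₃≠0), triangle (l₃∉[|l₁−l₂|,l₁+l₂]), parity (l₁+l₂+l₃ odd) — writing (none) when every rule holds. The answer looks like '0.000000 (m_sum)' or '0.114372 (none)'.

Rules hold: Σm=0, L=12 even, 2≤6≤6.
N = 5·9·13 = 585
Δ = 0!·4!·8!/13! = 1/6435
Racah Σ t=0..0: t=0:+1/2304 = 1/2304
⇒ 3j(2 4 6; 0 0 0)² = 5/143, sgn +1
Racah Σ t=0..0: t=0:+1/13824 = 1/13824
⇒ 3j(2 4 6; 2 0 -2)² = 14/1287, sgn +1
4πI² = N·(3j₀)²·(3jₘ)² = 350/1573
I = +1·√(0.222505/4π) = 0.13306527
No selection rule forces the value: the integral is nonzero (none).

0.133065 (none)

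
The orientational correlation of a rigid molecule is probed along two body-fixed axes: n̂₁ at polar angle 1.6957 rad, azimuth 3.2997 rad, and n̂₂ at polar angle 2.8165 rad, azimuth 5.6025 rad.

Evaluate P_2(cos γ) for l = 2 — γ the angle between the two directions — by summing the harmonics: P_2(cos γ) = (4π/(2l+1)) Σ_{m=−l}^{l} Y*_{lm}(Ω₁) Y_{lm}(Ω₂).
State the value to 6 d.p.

Expand P_2 via completeness: Σ_{m} conj(Y_{2,m}) at Ω₁ times Y_{2,m} at Ω₂ —
  term(m=-2) = -0.00160 + 0.01490j   from Y*(Ω₁)=0.36142 + 0.11826j, Y(Ω₂)=0.00819 + 0.03854j
  term(m=-1) = -0.01492 - 0.01661j   from Y*(Ω₁)=0.09430 + 0.01504j, Y(Ω₂)=-0.18172 - 0.14715j
  term(m=+0) = -0.16066 + 0.00000j   from Y*(Ω₁)=-0.30071 + 0.00000j, Y(Ω₂)=0.53426 + 0.00000j
  term(m=+1) = -0.01492 + 0.01661j   from Y*(Ω₁)=-0.09430 + 0.01504j, Y(Ω₂)=0.18172 - 0.14715j
  term(m=+2) = -0.00160 - 0.01490j   from Y*(Ω₁)=0.36142 - 0.11826j, Y(Ω₂)=0.00819 - 0.03854j
Total Σ_m = -0.19370 + 0.00000j. Multiply by 2.513274: -0.48681 + 0.00000j. P_2(cos γ) = -0.486815

-0.486815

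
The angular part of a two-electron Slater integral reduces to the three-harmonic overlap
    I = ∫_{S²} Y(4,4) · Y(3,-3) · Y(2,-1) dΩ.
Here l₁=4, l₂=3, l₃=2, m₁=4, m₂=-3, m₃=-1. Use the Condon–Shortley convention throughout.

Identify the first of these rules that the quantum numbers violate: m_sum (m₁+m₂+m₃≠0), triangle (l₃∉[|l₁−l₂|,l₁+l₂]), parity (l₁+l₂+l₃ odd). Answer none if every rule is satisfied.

azimuthal sum: 4 − 3 − 1 = 0  ✓
1 ≤ 2 ≤ 7 (triangle on l)  ✓
L = 4 + 3 + 2 = 9 (odd)  ✗

parity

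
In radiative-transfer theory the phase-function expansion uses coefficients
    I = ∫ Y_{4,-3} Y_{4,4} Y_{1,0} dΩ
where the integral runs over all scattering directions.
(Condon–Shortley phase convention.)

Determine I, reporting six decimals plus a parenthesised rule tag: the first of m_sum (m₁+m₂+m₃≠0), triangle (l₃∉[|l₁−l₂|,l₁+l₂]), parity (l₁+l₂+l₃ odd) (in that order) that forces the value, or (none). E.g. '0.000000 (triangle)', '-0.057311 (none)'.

-3 + 4 + 0 = 1 ≠ 0: azimuthal integral kills it; I = 0

0.000000 (m_sum)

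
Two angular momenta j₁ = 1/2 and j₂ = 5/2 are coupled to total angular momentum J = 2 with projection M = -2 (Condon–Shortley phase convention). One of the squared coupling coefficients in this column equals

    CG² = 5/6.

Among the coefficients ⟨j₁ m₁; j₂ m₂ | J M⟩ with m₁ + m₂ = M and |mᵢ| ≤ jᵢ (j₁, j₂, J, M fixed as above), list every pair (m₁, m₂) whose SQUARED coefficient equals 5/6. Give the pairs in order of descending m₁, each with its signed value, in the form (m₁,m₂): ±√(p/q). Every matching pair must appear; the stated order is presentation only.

(1/2,-5/2): +√(5/6)

Admissible pairs with m₁+m₂ = M = -2: (-1/2,-3/2), (1/2,-5/2)
  (m₁,m₂)=(1/2,-5/2): CG² = 5/6, CG = +√(5/6)   ← matches the target
  (m₁,m₂)=(-1/2,-3/2): CG² = 1/6, CG = −√(1/6)
Pairs with CG² = 5/6: (1/2,-5/2): +√(5/6)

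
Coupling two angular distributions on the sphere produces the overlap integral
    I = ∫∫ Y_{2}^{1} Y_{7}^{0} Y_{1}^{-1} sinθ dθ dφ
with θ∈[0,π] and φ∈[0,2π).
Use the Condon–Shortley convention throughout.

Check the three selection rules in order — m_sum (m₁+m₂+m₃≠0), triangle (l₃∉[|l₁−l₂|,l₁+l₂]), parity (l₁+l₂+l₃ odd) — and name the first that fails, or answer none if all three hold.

triangle

m₁+m₂+m₃ = 1 + 0 − 1 = 0  ✓
triangle: need |l₁−l₂| ≤ l₃ ≤ l₁+l₂ = [5,9]; l₃=1 is outside  ✗
parity: l₁+l₂+l₃ = 10 is even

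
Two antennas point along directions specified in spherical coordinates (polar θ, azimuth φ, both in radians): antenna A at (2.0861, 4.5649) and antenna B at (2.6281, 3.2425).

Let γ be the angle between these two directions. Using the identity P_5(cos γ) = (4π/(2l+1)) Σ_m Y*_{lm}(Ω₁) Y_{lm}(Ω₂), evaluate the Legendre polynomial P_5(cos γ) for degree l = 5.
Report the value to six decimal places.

0.010010

Summing Y*_{l m}(θ₁,φ₁)·Y_{l m}(θ₂,φ₂) over m ∈ [−5, 5]; prefactor 4π/(2·5+1) = 1.142397:
  term(m=-5) = (0.002909, 0.000992)   from Y*(Ω₁)=(-0.155676, -0.171371), Y(Ω₂)=(-0.011621, 0.006417)
  term(m=-4) = (0.016843, -0.025864)   from Y*(Ω₁)=(-0.344554, 0.230676), Y(Ω₂)=(-0.068455, 0.029236)
  term(m=-3) = (-0.043795, -0.047466)   from Y*(Ω₁)=(0.115705, 0.244208), Y(Ω₂)=(-0.228124, 0.071248)
  term(m=-2) = (0.068593, -0.037188)   from Y*(Ω₁)=(-0.164238, 0.049902), Y(Ω₂)=(-0.445331, 0.091115)
  term(m=-1) = (-0.030877, -0.121740)   from Y*(Ω₁)=(0.047565, 0.320159), Y(Ω₂)=(-0.386056, 0.039089)
  term(m=+0) = (-0.018583, -0.000000)   from Y*(Ω₁)=(-0.098896, -0.000000), Y(Ω₂)=(0.187902, 0.000000)
  term(m=+1) = (-0.030877, 0.121740)   from Y*(Ω₁)=(-0.047565, 0.320159), Y(Ω₂)=(0.386056, 0.039089)
  term(m=+2) = (0.068593, 0.037188)   from Y*(Ω₁)=(-0.164238, -0.049902), Y(Ω₂)=(-0.445331, -0.091115)
  term(m=+3) = (-0.043795, 0.047466)   from Y*(Ω₁)=(-0.115705, 0.244208), Y(Ω₂)=(0.228124, 0.071248)
  term(m=+4) = (0.016843, 0.025864)   from Y*(Ω₁)=(-0.344554, -0.230676), Y(Ω₂)=(-0.068455, -0.029236)
  term(m=+5) = (0.002909, -0.000992)   from Y*(Ω₁)=(0.155676, -0.171371), Y(Ω₂)=(0.011621, 0.006417)
Σ over m = (0.008763, -0.000000); ×(4π/11) → (0.010010, -0.000000). Real part: 0.010010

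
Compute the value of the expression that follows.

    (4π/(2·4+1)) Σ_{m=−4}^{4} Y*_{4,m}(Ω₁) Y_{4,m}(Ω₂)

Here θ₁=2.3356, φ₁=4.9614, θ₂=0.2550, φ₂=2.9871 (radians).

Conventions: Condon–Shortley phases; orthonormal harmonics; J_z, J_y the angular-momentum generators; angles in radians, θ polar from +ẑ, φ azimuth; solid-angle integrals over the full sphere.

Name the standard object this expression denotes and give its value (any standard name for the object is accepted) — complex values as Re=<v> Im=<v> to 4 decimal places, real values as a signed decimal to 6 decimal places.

Legendre polynomial (addition theorem), -0.364304

This sum is the spherical-harmonic addition theorem: it equals the Legendre polynomial P_l(cos γ) of the angle γ between the two directions.
Summing Y*_{l m}(θ₁,φ₁)·Y_{l m}(θ₂,φ₂) over m ∈ [−4, 4]; prefactor 4π/(2·4+1) = 1.396263:
  m=-4: Y*=+0.065198+0.100662i  Y=+0.001460+0.001038i  product -0.000009+0.000215i
  m=-3: Y*=+0.221184-0.238842i  Y=-0.017389-0.008691i  product -0.005922+0.002231i
  m=-2: Y*=-0.360438-0.195983i  Y=+0.112631+0.035953i  product -0.033550-0.035032i
  m=-1: Y*=-0.020728+0.081515i  Y=-0.405580-0.063162i  product +0.013556-0.031752i
  m=+0: Y*=-0.353123-0.000000i  Y=+0.592038+0.000000i  product -0.209063-0.000000i
  m=+1: Y*=+0.020728+0.081515i  Y=+0.405580-0.063162i  product +0.013556+0.031752i
  m=+2: Y*=-0.360438+0.195983i  Y=+0.112631-0.035953i  product -0.033550+0.035032i
  m=+3: Y*=-0.221184-0.238842i  Y=+0.017389-0.008691i  product -0.005922-0.002231i
  m=+4: Y*=+0.065198-0.100662i  Y=+0.001460-0.001038i  product -0.000009-0.000215i
Accumulated sum -0.260913-0.000000i; after 4π/(2l+1) scaling, -0.364304-0.000000i ⇒ P_4 = -0.364304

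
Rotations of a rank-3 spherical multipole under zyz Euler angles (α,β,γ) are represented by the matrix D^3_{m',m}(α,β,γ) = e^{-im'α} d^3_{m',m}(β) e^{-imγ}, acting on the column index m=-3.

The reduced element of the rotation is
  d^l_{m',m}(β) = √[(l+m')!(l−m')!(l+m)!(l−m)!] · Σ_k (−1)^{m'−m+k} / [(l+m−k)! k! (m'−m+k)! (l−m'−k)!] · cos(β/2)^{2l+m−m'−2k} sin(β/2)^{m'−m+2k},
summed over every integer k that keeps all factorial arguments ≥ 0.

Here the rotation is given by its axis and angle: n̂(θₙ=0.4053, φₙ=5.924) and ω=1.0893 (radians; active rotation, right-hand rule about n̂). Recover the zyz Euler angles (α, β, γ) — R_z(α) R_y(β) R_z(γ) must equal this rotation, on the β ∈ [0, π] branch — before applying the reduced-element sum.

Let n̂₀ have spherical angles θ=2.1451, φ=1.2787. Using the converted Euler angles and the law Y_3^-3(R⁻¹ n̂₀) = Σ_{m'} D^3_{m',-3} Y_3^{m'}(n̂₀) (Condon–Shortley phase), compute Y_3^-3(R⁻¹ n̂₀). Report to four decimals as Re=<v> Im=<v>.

Re=0.0877 Im=-0.0162

Axis–angle → zyz. n̂ = (sinθₙcosφₙ, sinθₙsinφₙ, cosθₙ) = (+0.369132, -0.138599, +0.918984), ω = 1.0893.
R = I cosω + sinω [n̂]ₓ + (1−cosω) n̂n̂ᵀ gives
  R = [+0.536262, -0.841967, +0.059288; +0.787030, +0.473419, -0.395547; +0.304969, +0.258778, +0.916530]
β = atan2(√(R₁₃²+R₂₃²), R₃₃) = 0.411480; α = atan2(R₂₃, R₁₃) mod 2π = 4.861170; γ = atan2(R₃₂, −R₃₁) mod 2π = 2.437948
Need the full column D^3_{m',-3} for m'=−3..3 at α=4.8612, β=0.4115, γ=2.4379.
cos(β/2)=0.978910, sin(β/2)=0.204291
d^3_{-3,-3}: single k=0 term ⇒ +0.879948;  D = -0.876080+0.082415i
d^3_{-2,-3}: single k=0 term ⇒ -0.449821;  D = +0.108049+0.436651i
d^3_{-1,-3}: single k=0 term ⇒ +0.148428;  D = +0.137206-0.056617i
d^3_{0,-3}: single k=0 term ⇒ -0.035768;  D = -0.018394-0.030676i
d^3_{1,-3}: single k=0 term ⇒ +0.006464;  D = -0.004990+0.004109i
d^3_{2,-3}: single k=0 term ⇒ -0.000853;  D = +0.000634+0.000571i
d^3_{3,-3}: single k=0 term ⇒ +0.000073;  D = +0.000040-0.000061i
Y_3^{m'}(θ=2.1451,φ=1.2787) and Σ D·Y over m':
  (-0.8761+0.0824i)·(-0.1897+0.1580i)  (+0.1080+0.4367i)·(+0.3264+0.2158i)  (+0.1372-0.0566i)·(+0.0372-0.1236i)  (-0.0184-0.0307i)·(+0.3090+0.0000i)  (-0.0050+0.0041i)·(-0.0372-0.1236i)  (+0.0006+0.0006i)·(+0.3264-0.2158i)  (+0.0000-0.0001i)·(+0.1897+0.1580i)
Y_3^-3(R⁻¹ n̂) = +0.087670-0.016247i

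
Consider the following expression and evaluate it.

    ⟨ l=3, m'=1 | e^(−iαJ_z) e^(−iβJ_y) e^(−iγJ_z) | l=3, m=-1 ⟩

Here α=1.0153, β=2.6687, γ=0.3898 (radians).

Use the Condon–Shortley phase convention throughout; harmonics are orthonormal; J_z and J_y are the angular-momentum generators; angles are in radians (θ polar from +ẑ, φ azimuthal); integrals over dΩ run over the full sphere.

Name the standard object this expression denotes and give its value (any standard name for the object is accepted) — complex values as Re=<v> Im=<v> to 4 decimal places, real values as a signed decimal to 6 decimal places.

This is a Wigner D-matrix element — the rotation-matrix element ⟨l m'| R(α,β,γ) |l m⟩ in the angular-momentum basis.
D^3_{1,-1}(1.0153,2.6687,0.3898) = e^{-i·1·1.0153}·d^3_{1,-1}(2.6687)·e^{-i·-1·0.3898}. Compute d first:
c=cos(2.668700/2)=0.234249, s=sin(2.668700/2)=0.972177; N=√[24·2·2·24]=48.000000
k: max(0,(-1)−(1))=0 … min(3+(-1),3−(1))=2
  k=0: (−1)^2·48.0000/(8)·0.2342^4·0.9722^2 = +0.017075
  k=1: (−1)^3·48.0000/(6)·0.2342^2·0.9722^4 = -0.392127
  k=2: (−1)^4·48.0000/(48)·0.2342^0·0.9722^6 = +0.844250
d^3_{1,-1}(2.6687) = +0.017075 -0.392127 +0.844250 = +0.469197
Phases: e^{-i·(1)·1.0153}=+0.527365-0.849639i, e^{-i·(-1)·0.3898}=+0.924985+0.380003i ⇒ D=+0.380364-0.274716i

Wigner D-matrix element, Re=0.3804 Im=-0.2747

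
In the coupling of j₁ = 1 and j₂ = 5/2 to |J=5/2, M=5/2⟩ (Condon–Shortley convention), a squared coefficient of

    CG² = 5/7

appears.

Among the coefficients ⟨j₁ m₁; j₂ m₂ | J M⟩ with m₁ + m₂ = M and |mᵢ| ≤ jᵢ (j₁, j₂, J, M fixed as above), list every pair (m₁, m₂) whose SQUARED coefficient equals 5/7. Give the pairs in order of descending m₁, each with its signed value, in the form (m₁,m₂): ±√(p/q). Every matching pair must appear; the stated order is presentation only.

Admissible pairs with m₁+m₂ = M = 5/2: (0,5/2), (1,3/2)
  (m₁,m₂)=(1,3/2): CG² = 2/7, CG = +√(2/7)
  (m₁,m₂)=(0,5/2): CG² = 5/7, CG = −√(5/7)   ← matches the target
Pairs with CG² = 5/7: (0,5/2): −√(5/7)

(0,5/2): −√(5/7)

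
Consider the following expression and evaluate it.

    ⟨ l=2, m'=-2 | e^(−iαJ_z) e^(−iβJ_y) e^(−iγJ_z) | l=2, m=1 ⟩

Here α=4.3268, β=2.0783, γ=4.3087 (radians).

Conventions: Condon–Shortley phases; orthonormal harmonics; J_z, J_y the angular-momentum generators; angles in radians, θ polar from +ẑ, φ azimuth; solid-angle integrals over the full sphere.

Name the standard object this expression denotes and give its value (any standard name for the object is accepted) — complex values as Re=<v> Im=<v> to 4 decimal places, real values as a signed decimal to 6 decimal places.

This is a Wigner D-matrix element — the rotation-matrix element ⟨l m'| R(α,β,γ) |l m⟩ in the angular-momentum basis.
First d^2_{-2,1}(β=2.0783), then the phase factors e^{-i(-2)α} and e^{-i(1)γ}:
Half-angle: c=0.506953, s=0.861974. N=√(1·24·6·1)=12.000000
The bounds max(0,m−m')=3 and min(l+m,l−m')=3 give 1 term
  k=3: (−1)^0·12.0000/(6)·0.5070^1·0.8620^3 = +0.649351
d^2_{-2,1}(2.0783) = +0.649351
Phases: e^{-i·(-2)·4.3268}=-0.717090+0.696980i, e^{-i·(1)·4.3087}=-0.392813+0.919618i ⇒ D=-0.233295-0.605996i

Wigner D-matrix element, Re=-0.2333 Im=-0.6060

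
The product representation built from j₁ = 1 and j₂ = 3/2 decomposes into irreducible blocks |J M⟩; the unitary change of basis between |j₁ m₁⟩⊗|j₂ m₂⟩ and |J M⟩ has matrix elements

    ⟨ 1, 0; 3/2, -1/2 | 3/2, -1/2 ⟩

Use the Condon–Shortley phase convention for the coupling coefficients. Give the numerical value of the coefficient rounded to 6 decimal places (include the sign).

j₁+j₂−J=1  J+j₁−j₂=1  J−j₁+j₂=2  j₁+j₂+J+1=5
(j₁±m₁, j₂±m₂, J±M) = (1,1,1,2,1,2)
P² = 4/15
sum k=0..1:
  [0] +1/1 = 1
  [1] −1/2 = -1/2
S = 1/2
C² = P²·S² = 1/15 ; C = +0.258199

+√(1/15) = +0.258199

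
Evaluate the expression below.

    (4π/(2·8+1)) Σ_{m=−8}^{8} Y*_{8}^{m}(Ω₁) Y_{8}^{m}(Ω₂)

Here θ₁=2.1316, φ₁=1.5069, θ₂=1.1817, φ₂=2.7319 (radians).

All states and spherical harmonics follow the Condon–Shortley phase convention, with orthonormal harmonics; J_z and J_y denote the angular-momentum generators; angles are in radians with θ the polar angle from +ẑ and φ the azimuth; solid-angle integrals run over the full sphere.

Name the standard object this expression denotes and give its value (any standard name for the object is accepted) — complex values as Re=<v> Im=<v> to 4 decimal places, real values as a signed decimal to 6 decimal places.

This sum is the spherical-harmonic addition theorem: it equals the Legendre polynomial P_l(cos γ) of the angle γ between the two directions.
Expand P_8 via completeness: Σ_{m} conj(Y_{8,m}) at Ω₁ times Y_{8,m} at Ω₂ —
  term(m=-8) = -0.035113+0.013830i   from Y*(Ω₁)=+0.118887-0.066683i, Y(Ω₂)=-0.274299-0.037522i
  term(m=-7) = +0.102644+0.116791i   from Y*(Ω₁)=+0.148113+0.308764i, Y(Ω₂)=+0.437133-0.122744i
  term(m=-6) = +0.059492-0.107877i   from Y*(Ω₁)=-0.417530+0.168405i, Y(Ω₂)=-0.212179+0.172790i
  term(m=-5) = +0.040696+0.006492i   from Y*(Ω₁)=-0.073542-0.222307i, Y(Ω₂)=-0.080907+0.156298i
  term(m=-4) = +0.012949+0.068211i   from Y*(Ω₁)=-0.194152+0.050732i, Y(Ω₂)=+0.023500-0.345187i
  term(m=-3) = -0.005198+0.003069i   from Y*(Ω₁)=-0.066330-0.341778i, Y(Ω₂)=-0.005810-0.016336i
  term(m=-2) = -0.007702-0.006377i   from Y*(Ω₁)=-0.029593+0.003802i, Y(Ω₂)=+0.228787+0.244892i
  term(m=-1) = -0.005747+0.015951i   from Y*(Ω₁)=-0.022158-0.346312i, Y(Ω₂)=-0.044814-0.019461i
  term(m=+0) = -0.007151+0.000000i   from Y*(Ω₁)=+0.021953-0.000000i, Y(Ω₂)=-0.325726+0.000000i
  term(m=+1) = -0.005747-0.015951i   from Y*(Ω₁)=+0.022158-0.346312i, Y(Ω₂)=+0.044814-0.019461i
  term(m=+2) = -0.007702+0.006377i   from Y*(Ω₁)=-0.029593-0.003802i, Y(Ω₂)=+0.228787-0.244892i
  term(m=+3) = -0.005198-0.003069i   from Y*(Ω₁)=+0.066330-0.341778i, Y(Ω₂)=+0.005810-0.016336i
  term(m=+4) = +0.012949-0.068211i   from Y*(Ω₁)=-0.194152-0.050732i, Y(Ω₂)=+0.023500+0.345187i
  term(m=+5) = +0.040696-0.006492i   from Y*(Ω₁)=+0.073542-0.222307i, Y(Ω₂)=+0.080907+0.156298i
  term(m=+6) = +0.059492+0.107877i   from Y*(Ω₁)=-0.417530-0.168405i, Y(Ω₂)=-0.212179-0.172790i
  term(m=+7) = +0.102644-0.116791i   from Y*(Ω₁)=-0.148113+0.308764i, Y(Ω₂)=-0.437133-0.122744i
  term(m=+8) = -0.035113-0.013830i   from Y*(Ω₁)=+0.118887+0.066683i, Y(Ω₂)=-0.274299+0.037522i
Total Σ_m = +0.316896-0.000000i. Multiply by 0.739198: +0.234249-0.000000i. P_8(cos γ) = 0.234249

Legendre polynomial (addition theorem), +0.234249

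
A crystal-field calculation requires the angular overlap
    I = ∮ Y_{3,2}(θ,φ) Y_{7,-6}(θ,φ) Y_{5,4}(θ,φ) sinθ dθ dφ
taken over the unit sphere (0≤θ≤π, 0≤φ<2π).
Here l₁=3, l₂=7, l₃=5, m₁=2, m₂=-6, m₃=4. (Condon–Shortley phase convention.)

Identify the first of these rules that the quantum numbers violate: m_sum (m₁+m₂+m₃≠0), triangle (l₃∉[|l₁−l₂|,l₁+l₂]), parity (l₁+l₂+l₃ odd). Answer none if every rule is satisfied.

parity

Σmᵢ = 0  ✓
l₃∈[|l₁−l₂|,l₁+l₂]=[4,10], have l₃=5  ✓
Σlᵢ = 15 ⇒ odd  ✗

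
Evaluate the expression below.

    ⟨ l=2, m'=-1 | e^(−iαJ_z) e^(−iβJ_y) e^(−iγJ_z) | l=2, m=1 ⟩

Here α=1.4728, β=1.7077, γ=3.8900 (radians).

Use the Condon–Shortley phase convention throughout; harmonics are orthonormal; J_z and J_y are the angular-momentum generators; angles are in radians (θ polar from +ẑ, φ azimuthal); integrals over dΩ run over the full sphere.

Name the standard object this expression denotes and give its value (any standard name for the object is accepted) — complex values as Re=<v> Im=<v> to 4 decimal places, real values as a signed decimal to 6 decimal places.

This is a Wigner D-matrix element — the rotation-matrix element ⟨l m'| R(α,β,γ) |l m⟩ in the angular-momentum basis.
D^2_{-1,1}(1.4728,1.7077,3.8900) = e^{-i·-1·1.4728}·d^2_{-1,1}(1.7077)·e^{-i·1·3.8900}. Compute d first:
Half-angle: c=0.657086, s=0.753816. N=√(1·6·6·1)=6.000000
Admissible k: 2..3 (factorial args all ≥0)
  k=2: (−1)^0·6.0000/(2)·0.6571^2·0.7538^2 = +0.736031
  k=3: (−1)^1·6.0000/(6)·0.6571^0·0.7538^4 = -0.322895
d^2_{-1,1}(1.7077) = +0.736031 -0.322895 = +0.413136
Attach z-rotation phases: D = e^{-i(-1)(1.4728)}·(+0.413136)·e^{-i(1)(3.8900)} = -0.309398-0.273777i

Wigner D-matrix element, Re=-0.3094 Im=-0.2738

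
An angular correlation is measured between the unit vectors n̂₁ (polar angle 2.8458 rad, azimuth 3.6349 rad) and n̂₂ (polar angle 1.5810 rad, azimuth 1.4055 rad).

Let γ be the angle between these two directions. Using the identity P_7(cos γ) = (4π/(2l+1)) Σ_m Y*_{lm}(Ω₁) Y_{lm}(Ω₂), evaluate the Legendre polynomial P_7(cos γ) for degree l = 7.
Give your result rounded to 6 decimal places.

0.280276

Expand P_7 via completeness: Σ_{m} conj(Y_{7,m}) at Ω₁ times Y_{7,m} at Ω₂ —
  [-7]  conj(Y_{7,-7})(Ω₁) = (0.000085, 0.000027) ; Y_{7,-7}(Ω₂) = (-0.457685, 0.200953) ; Δ = (-0.000044, 0.000005)
  [-6]  conj(Y_{7,-6})(Ω₁) = (0.001080, -0.000198) ; Y_{7,-6}(Ω₂) = (0.010443, 0.015974) ; Δ = (0.000014, 0.000015)
  [-5]  conj(Y_{7,-5})(Ω₁) = (0.006569, -0.005258) ; Y_{7,-5}(Ω₂) = (-0.269460, 0.248181) ; Δ = (-0.000465, 0.003047)
  [-4]  conj(Y_{7,-4})(Ω₁) = (0.017658, -0.041484) ; Y_{7,-4}(Ω₂) = (0.017718, 0.013785) ; Δ = (0.000885, -0.000492)
  [-3]  conj(Y_{7,-3})(Ω₁) = (-0.015502, -0.170120) ; Y_{7,-3}(Ω₂) = (-0.157536, 0.291207) ; Δ = (0.051982, 0.022286)
  [-2]  conj(Y_{7,-2})(Ω₁) = (-0.239010, -0.361501) ; Y_{7,-2}(Ω₂) = (0.022630, 0.007766) ; Δ = (-0.002601, -0.010037)
  [-1]  conj(Y_{7,-1})(Ω₁) = (-0.537036, -0.288734) ; Y_{7,-1}(Ω₂) = (-0.052400, 0.314116) ; Δ = (0.118837, -0.153562)
  [+0]  conj(Y_{7,0})(Ω₁) = (-0.109198, -0.000000) ; Y_{7,0}(Ω₂) = (0.024363, 0.000000) ; Δ = (-0.002660, -0.000000)
  [+1]  conj(Y_{7,1})(Ω₁) = (0.537036, -0.288734) ; Y_{7,1}(Ω₂) = (0.052400, 0.314116) ; Δ = (0.118837, 0.153562)
  [+2]  conj(Y_{7,2})(Ω₁) = (-0.239010, 0.361501) ; Y_{7,2}(Ω₂) = (0.022630, -0.007766) ; Δ = (-0.002601, 0.010037)
  [+3]  conj(Y_{7,3})(Ω₁) = (0.015502, -0.170120) ; Y_{7,3}(Ω₂) = (0.157536, 0.291207) ; Δ = (0.051982, -0.022286)
  [+4]  conj(Y_{7,4})(Ω₁) = (0.017658, 0.041484) ; Y_{7,4}(Ω₂) = (0.017718, -0.013785) ; Δ = (0.000885, 0.000492)
  [+5]  conj(Y_{7,5})(Ω₁) = (-0.006569, -0.005258) ; Y_{7,5}(Ω₂) = (0.269460, 0.248181) ; Δ = (-0.000465, -0.003047)
  [+6]  conj(Y_{7,6})(Ω₁) = (0.001080, 0.000198) ; Y_{7,6}(Ω₂) = (0.010443, -0.015974) ; Δ = (0.000014, -0.000015)
  [+7]  conj(Y_{7,7})(Ω₁) = (-0.000085, 0.000027) ; Y_{7,7}(Ω₂) = (0.457685, 0.200953) ; Δ = (-0.000044, -0.000005)
Σ over m = (0.334555, -0.000000); ×(4π/15) → (0.280276, -0.000000). Real part: 0.280276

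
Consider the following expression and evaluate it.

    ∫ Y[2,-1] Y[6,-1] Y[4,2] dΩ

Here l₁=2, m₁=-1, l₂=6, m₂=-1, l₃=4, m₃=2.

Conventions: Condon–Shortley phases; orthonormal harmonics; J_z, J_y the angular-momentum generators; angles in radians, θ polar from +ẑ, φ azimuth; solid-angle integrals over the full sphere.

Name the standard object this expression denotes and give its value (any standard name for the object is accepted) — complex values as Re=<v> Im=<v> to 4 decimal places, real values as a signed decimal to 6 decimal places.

Gaunt coefficient, -0.133065

This is a Gaunt coefficient — the integral of a triple product of spherical harmonics over the sphere.
Checks pass: Σm=0; 12 even; l₃=4∈[4,8].
(2·2+1)(2·6+1)(2·4+1) = 585
Δ: 4! 0! 8! / 13! → 1/6435
sum: t=2:+1/2304 = 1/2304
3j²(2 6 4; 0 0 0) = Δ·Π!·Σ² = 5/143  (sign +1)
sum: t=3:−1/8640 = -1/8640
3j²(2 6 4; -1 -1 2) = Δ·Π!·Σ² = 14/1287  (sign -1)
combine: 4πI² = 585·5/143·14/1287 = 350/1573
take √, sign -1: I = -0.13306527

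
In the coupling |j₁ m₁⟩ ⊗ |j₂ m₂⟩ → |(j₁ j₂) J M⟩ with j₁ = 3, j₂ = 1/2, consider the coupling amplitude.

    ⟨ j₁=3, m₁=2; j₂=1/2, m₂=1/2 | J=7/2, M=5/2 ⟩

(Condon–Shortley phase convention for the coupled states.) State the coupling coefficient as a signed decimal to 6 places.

triangle: 0!·6!·1!/8! = 720/40320
(j±m)!: 5!·1!·1!·0!·6!·1! = 86400
prefactor² = (2J+1)·Δ·N² = 86400/7
  k=0: +1/(0!·0!·1!·1!·5!·0!) = 1/120
Σ = 1/120  ⇒  CG² = 86400/7·(1/120)² = 6/7
CG = +√(6/7) = +0.925820

+0.925820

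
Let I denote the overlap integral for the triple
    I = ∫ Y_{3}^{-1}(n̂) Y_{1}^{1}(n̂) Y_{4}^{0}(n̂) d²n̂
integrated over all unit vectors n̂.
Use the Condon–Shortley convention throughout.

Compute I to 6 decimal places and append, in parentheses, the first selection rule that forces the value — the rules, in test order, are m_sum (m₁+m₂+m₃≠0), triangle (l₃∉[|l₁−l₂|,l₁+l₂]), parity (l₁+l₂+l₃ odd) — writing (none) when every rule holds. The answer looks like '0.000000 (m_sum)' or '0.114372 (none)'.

Checks pass: Σm=0; 8 even; l₃=4∈[2,4].
(2·3+1)(2·1+1)(2·4+1) = 189
Δ: 0! 6! 2! / 9! → 1/252
sum: t=0:+1/36 = 1/36
3j²(3 1 4; 0 0 0) = Δ·Π!·Σ² = 4/63  (sign +1)
sum: t=0:+1/96 = 1/96
3j²(3 1 4; -1 1 0) = Δ·Π!·Σ² = 1/42  (sign +1)
combine: 4πI² = 189·4/63·1/42 = 2/7
take √, sign +1: I = 0.15078601
No selection rule forces the value: the integral is nonzero (none).

0.150786 (none)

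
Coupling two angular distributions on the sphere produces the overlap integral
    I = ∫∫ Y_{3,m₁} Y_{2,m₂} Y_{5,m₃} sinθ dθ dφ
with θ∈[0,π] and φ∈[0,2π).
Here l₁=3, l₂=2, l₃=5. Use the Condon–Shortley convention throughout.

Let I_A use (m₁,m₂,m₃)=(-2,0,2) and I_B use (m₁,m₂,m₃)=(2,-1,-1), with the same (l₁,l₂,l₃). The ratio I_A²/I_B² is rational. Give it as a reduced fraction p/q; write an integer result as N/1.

Shared (l₁,l₂,l₃)=(3,2,5): N and (l;000)² cancel in I_A²/I_B².
A: Δ = 0!·6!·4!/11! = 1/2310; Racah Σ t=0..0: t=0:+1/480 = 1/480; ⇒ 3j(3 2 5; -2 0 2)² = 3/110, sgn -1
B: Δ = 0!·6!·4!/11! = 1/2310; Racah Σ t=0..0: t=0:+1/720 = 1/720; ⇒ 3j(3 2 5; 2 -1 -1)² = 4/385, sgn +1
I_A²/I_B² = (3/110)/(4/385) = 21/8

21/8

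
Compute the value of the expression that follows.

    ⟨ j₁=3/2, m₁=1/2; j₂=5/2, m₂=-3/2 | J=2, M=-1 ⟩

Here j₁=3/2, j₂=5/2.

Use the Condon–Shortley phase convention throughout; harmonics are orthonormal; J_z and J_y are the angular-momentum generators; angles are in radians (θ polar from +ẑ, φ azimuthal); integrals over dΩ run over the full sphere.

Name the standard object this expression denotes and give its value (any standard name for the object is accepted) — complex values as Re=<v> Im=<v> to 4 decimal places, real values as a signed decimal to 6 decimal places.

Clebsch–Gordan coefficient, +√(1/42) ≈ +0.154303

This is a Clebsch–Gordan (vector-coupling) coefficient.
triangle: 2!×1!×3!/7! = 12/5040
(j±m)!: 2!×1!×1!×4!×1!×3! = 288
prefactor² = (2J+1)×Δ×N² = 24/7
  k=0: +1/(0!×2!×1!×1!×0!×2!) = 1/4
  k=1: −1/(1!×1!×0!×0!×1!×3!) = -1/6
Σ = 1/12  ⇒  CG² = 24/7×(1/12)² = 1/42
CG = +√(1/42) = +0.154303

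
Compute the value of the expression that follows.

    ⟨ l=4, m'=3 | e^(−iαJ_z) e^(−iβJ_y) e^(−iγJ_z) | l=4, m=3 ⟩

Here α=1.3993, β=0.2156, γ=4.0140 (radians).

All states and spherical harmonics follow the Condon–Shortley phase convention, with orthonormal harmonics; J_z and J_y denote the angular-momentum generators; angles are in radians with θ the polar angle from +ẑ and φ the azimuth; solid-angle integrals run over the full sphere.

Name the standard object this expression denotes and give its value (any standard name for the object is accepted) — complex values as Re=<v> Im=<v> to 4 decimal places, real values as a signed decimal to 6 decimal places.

Wigner D-matrix element, Re=-0.7552 Im=0.4444

This is a Wigner D-matrix element — the rotation-matrix element ⟨l m'| R(α,β,γ) |l m⟩ in the angular-momentum basis.
D^4_{3,3}(1.3993,0.2156,4.0140) = e^{-i·3·1.3993}·d^4_{3,3}(0.2156)·e^{-i·3·4.0140}. Compute d first:
c=cos(0.215600/2)=0.994195, s=sin(0.215600/2)=0.107591; N=√[5040·1·5040·1]=5040.000000
The bounds max(0,m−m')=0 and min(l+m,l−m')=1 give 2 terms
  k=0: (−1)^0·5040.0000/(5040)·0.9942^8·0.1076^0 = +0.954494
  k=1: (−1)^1·5040.0000/(720)·0.9942^6·0.1076^2 = -0.078250
d^4_{3,3}(0.2156) = +0.954494 -0.078250 = +0.876245
Attach z-rotation phases: D = e^{-i(3)(1.3993)}·(+0.876245)·e^{-i(3)(4.0140)} = -0.755171+0.444434i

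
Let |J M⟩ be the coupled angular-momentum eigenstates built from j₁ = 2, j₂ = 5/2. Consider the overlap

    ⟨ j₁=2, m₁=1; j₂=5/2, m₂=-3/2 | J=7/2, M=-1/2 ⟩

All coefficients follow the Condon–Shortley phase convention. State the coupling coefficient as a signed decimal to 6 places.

√[8·1!3!4!/9! · 3!1!1!4!3!4!] = √(2304/35)
  +(−1)^0/∏(0,1,1,1,2,3)! = 1/12  (running 1/12)
  +(−1)^1/∏(1,0,0,0,3,4)! = -1/144  (running 11/144)
⟨..|..⟩ = √(2304/35)·(11/144) = +0.619780

+0.619780  (= +√(121/315))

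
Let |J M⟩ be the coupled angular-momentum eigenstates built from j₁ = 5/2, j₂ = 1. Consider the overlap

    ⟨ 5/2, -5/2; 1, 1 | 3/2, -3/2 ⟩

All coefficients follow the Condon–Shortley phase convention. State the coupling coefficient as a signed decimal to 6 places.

√[4·2!3!0!/6! · 0!5!2!0!0!3!] = √(96)
  +(−1)^2/∏(2,0,3,0,0,0)! = 1/12  (running 1/12)
⟨..|..⟩ = √(96)·(1/12) = +0.816497

+√(2/3) = +0.816497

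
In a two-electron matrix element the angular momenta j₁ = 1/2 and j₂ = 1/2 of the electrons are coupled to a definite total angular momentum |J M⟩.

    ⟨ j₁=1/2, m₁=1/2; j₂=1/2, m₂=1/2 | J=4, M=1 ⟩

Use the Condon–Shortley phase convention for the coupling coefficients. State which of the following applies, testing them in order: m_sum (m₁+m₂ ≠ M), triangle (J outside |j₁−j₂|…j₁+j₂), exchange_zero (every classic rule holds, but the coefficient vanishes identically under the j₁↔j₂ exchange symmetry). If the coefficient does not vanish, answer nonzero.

triangle

m-sum: m₁+m₂ = 1/2+1/2 = 1, M = 1  ✓
triangle: need |j₁−j₂| ≤ J ≤ j₁+j₂, i.e. J ∈ [0, 1]; J = 4 is outside ✗ ⇒ coefficient is 0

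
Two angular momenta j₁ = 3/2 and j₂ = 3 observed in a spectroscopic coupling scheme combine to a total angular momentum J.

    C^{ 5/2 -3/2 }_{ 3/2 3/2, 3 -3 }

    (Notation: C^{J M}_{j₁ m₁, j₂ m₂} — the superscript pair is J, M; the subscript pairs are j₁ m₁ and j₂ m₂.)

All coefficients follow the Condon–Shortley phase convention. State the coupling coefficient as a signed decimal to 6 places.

j₁+j₂−J=2  J+j₁−j₂=1  J−j₁+j₂=4  j₁+j₂+J+1=8
(j₁±m₁, j₂±m₂, J±M) = (3,0,0,6,1,4)
P² = 5184/7
sum k=0..0:
  [0] +1/48 = 1/48
S = 1/48
C² = P²·S² = 9/28 ; C = +0.566947

+0.566947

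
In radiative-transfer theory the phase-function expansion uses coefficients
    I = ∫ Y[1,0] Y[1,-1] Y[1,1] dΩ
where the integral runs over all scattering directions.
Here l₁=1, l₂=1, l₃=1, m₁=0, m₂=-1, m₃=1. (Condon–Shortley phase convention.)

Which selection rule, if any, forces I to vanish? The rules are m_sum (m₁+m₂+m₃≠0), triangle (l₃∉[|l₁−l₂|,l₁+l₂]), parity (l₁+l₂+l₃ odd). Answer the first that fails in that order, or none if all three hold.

m₁+m₂+m₃ = 0 − 1 + 1 = 0  ✓
triangle: |1−1|=0 ≤ l₃=1 ≤ 1+1=2  ✓
parity: l₁+l₂+l₃ = 3 is odd  ✗

parity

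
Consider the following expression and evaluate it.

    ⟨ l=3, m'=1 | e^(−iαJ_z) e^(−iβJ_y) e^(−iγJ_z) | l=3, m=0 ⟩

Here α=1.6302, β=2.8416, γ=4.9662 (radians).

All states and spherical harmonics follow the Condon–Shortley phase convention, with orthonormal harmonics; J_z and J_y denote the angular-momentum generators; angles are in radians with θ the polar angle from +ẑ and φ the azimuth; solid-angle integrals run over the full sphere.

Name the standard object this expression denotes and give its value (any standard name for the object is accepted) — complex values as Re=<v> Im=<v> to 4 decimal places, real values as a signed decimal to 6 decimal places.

This is a Wigner D-matrix element — the rotation-matrix element ⟨l m'| R(α,β,γ) |l m⟩ in the angular-momentum basis.
D^3_{1,0}(1.6302,2.8416,4.9662) = e^{-i·1·1.6302}·d^3_{1,0}(2.8416)·e^{-i·0·4.9662}. Compute d first:
Half-angle: c=0.149435, s=0.988772. N=√(24·2·6·6)=41.569219
k: max(0,(0)−(1))=0 … min(3+(0),3−(1))=2
  k=0: (−1)^1·41.5692/(12)·0.1494^5·0.9888^1 = -0.000255
  k=1: (−1)^2·41.5692/(4)·0.1494^3·0.9888^3 = +0.033524
  k=2: (−1)^3·41.5692/(12)·0.1494^1·0.9888^5 = -0.489239
d^3_{1,0}(2.8416) = -0.000255 +0.033524 -0.489239 = -0.455971
D = (-0.059369-0.998236i)·(-0.455971)·(+1.000000+0.000000i) = +0.027070+0.455167i

Wigner D-matrix element, Re=0.0271 Im=0.4552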